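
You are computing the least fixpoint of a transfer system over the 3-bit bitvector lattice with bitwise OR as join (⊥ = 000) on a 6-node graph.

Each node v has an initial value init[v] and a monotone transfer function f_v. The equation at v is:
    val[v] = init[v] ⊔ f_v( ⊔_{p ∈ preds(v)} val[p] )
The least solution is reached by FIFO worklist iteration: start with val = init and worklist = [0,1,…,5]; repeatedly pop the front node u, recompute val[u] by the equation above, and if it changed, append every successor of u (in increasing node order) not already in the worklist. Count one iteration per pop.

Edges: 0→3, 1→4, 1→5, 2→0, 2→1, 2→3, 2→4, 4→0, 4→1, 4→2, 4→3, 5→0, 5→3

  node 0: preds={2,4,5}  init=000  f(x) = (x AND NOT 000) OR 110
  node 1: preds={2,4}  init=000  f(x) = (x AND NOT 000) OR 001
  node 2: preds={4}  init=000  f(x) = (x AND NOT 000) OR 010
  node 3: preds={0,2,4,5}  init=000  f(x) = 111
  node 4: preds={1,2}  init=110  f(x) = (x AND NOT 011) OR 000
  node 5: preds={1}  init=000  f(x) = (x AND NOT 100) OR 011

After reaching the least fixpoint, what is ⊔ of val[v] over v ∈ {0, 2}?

Worklist (9 pops):
  #1 pop 0: in=110 → 110 (was 000); enqueue []
  #2 pop 1: in=110 → 111 (was 000); enqueue []
  #3 pop 2: in=110 → 110 (was 000); enqueue [0,1]
  #4 pop 3: in=110 → 111 (was 000); enqueue []
  #5 pop 4: in=111 → 110 (no change)
  #6 pop 5: in=111 → 011 (was 000); enqueue [3]
  #7 pop 0: in=111 → 111 (was 110); enqueue []
  #8 pop 1: in=110 → 111 (no change)
  #9 pop 3: in=111 → 111 (no change)

Fixpoint:
  val[0] = 111
  val[1] = 111
  val[2] = 110
  val[3] = 111
  val[4] = 110
  val[5] = 011

111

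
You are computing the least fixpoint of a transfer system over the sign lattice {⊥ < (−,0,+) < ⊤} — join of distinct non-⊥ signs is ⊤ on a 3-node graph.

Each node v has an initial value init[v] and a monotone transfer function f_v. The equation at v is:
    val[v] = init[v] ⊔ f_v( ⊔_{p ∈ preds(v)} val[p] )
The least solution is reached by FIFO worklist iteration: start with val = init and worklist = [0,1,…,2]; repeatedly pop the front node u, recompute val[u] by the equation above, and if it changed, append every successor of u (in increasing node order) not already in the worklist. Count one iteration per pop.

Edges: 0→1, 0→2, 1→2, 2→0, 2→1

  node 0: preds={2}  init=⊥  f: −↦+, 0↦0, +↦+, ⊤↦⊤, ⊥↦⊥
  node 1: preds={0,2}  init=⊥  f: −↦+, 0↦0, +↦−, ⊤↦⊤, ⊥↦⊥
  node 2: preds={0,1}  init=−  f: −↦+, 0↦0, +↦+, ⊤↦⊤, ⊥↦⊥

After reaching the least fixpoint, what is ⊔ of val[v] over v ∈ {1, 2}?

⊤

Worklist (6 pops):
  #1 pop 0: in=− → + (was ⊥); enqueue []
  #2 pop 1: in=⊤ → ⊤ (was ⊥); enqueue []
  #3 pop 2: in=⊤ → ⊤ (was −); enqueue [0,1]
  #4 pop 0: in=⊤ → ⊤ (was +); enqueue [2]
  #5 pop 1: in=⊤ → ⊤ (no change)
  #6 pop 2: in=⊤ → ⊤ (no change)

Fixpoint:
  val[0] = ⊤
  val[1] = ⊤
  val[2] = ⊤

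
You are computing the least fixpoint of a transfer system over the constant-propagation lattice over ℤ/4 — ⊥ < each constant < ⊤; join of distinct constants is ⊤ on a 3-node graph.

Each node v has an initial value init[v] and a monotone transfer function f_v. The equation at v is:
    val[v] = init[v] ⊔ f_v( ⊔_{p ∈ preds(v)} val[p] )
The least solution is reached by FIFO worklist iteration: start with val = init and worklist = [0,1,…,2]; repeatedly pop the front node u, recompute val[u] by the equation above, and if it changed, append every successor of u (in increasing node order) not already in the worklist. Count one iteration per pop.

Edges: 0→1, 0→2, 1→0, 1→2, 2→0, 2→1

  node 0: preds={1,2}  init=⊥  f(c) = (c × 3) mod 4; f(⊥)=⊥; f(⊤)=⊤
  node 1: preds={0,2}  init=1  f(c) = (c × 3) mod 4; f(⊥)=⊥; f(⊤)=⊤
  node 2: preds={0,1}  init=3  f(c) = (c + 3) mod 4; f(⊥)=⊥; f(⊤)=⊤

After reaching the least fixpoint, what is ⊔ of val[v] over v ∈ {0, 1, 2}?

⊤

Trace (5 dequeues):
  [1] u=0 | in ⊤ | out ⊤ | prev ⊥ | push {}
  [2] u=1 | in ⊤ | out ⊤ | prev 1 | push {0}
  [3] u=2 | in ⊤ | out ⊤ | prev 3 | push {1}
  [4] u=0 | in ⊤ | out ⊤ | ==
  [5] u=1 | in ⊤ | out ⊤ | ==

Converged values:
  [0] ⊤
  [1] ⊤
  [2] ⊤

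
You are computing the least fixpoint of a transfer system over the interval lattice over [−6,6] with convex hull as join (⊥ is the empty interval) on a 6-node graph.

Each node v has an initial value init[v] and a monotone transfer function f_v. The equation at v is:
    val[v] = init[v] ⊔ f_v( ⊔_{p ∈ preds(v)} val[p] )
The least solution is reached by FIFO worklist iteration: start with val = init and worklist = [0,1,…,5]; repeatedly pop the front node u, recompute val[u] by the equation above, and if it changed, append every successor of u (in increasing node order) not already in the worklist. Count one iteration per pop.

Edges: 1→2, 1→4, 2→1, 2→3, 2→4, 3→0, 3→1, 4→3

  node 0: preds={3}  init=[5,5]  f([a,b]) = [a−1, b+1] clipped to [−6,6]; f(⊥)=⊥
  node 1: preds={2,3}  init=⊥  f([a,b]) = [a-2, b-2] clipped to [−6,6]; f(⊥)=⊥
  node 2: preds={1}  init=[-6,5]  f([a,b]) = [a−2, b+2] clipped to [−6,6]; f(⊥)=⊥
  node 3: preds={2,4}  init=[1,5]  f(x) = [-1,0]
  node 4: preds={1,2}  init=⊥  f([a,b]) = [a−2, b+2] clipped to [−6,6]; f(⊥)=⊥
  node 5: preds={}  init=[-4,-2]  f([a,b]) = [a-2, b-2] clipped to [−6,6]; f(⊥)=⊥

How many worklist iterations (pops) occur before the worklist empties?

9

Iteration log — 9 steps:
  step 1. node 0  ⊔preds=[1,5]  new=[0,6]  old=[5,5]  +wl: 
  step 2. node 1  ⊔preds=[-6,5]  new=[-6,3]  old=⊥  +wl: 
  step 3. node 2  ⊔preds=[-6,3]  new=[-6,5]  stable
  step 4. node 3  ⊔preds=[-6,5]  new=[-1,5]  old=[1,5]  +wl: 0,1
  step 5. node 4  ⊔preds=[-6,5]  new=[-6,6]  old=⊥  +wl: 3
  step 6. node 5  ⊔preds=⊥  new=[-4,-2]  stable
  step 7. node 0  ⊔preds=[-1,5]  new=[-2,6]  old=[0,6]  +wl: 
  step 8. node 1  ⊔preds=[-6,5]  new=[-6,3]  stable
  step 9. node 3  ⊔preds=[-6,6]  new=[-1,5]  stable

Least fixpoint reached:
  node 0: [-2,6]
  node 1: [-6,3]
  node 2: [-6,5]
  node 3: [-1,5]
  node 4: [-6,6]
  node 5: [-4,-2]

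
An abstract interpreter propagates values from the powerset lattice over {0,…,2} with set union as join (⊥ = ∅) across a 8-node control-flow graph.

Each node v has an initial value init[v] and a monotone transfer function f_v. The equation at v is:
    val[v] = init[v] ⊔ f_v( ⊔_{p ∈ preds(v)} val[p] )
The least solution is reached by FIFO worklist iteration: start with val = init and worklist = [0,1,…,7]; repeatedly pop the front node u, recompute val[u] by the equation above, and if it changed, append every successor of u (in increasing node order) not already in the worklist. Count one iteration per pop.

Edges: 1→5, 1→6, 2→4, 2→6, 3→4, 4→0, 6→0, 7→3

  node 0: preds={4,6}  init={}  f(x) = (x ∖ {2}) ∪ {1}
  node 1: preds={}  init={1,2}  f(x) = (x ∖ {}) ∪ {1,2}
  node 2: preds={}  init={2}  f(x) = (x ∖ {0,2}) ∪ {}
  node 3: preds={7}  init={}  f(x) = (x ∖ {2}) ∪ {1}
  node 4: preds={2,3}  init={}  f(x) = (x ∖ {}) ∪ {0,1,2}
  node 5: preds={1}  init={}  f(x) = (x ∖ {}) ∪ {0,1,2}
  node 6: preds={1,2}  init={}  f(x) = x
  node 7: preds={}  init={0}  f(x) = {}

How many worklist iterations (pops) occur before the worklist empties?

Iteration log — 9 steps:
  step 1. node 0  ⊔preds={}  new={1}  old={}  +wl: 
  step 2. node 1  ⊔preds={}  new={1,2}  stable
  step 3. node 2  ⊔preds={}  new={2}  stable
  step 4. node 3  ⊔preds={0}  new={0,1}  old={}  +wl: 
  step 5. node 4  ⊔preds={0,1,2}  new={0,1,2}  old={}  +wl: 0
  step 6. node 5  ⊔preds={1,2}  new={0,1,2}  old={}  +wl: 
  step 7. node 6  ⊔preds={1,2}  new={1,2}  old={}  +wl: 
  step 8. node 7  ⊔preds={}  new={0}  stable
  step 9. node 0  ⊔preds={0,1,2}  new={0,1}  old={1}  +wl: 

Least fixpoint reached:
  node 0: {0,1}
  node 1: {1,2}
  node 2: {2}
  node 3: {0,1}
  node 4: {0,1,2}
  node 5: {0,1,2}
  node 6: {1,2}
  node 7: {0}

9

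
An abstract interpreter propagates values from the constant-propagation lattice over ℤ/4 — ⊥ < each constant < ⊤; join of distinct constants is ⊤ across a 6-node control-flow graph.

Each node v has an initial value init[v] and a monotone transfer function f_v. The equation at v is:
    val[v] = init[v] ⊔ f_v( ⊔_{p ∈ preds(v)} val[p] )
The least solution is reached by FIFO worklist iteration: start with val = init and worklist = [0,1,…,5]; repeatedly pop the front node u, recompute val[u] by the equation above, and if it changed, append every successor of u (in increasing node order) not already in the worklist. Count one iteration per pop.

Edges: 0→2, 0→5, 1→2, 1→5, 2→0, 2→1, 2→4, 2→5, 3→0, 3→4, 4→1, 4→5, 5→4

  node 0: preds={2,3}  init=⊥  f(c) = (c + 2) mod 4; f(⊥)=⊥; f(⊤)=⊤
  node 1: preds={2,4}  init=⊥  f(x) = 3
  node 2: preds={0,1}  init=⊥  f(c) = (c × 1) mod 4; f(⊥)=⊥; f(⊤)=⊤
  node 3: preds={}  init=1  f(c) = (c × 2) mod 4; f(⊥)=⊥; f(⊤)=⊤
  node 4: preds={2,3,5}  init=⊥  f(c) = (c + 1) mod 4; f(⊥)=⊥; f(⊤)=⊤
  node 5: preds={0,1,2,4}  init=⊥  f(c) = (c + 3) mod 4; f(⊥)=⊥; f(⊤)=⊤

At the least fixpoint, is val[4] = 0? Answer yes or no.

Trace (14 dequeues):
  [1] u=0 | in 1 | out 3 | prev ⊥ | push {}
  [2] u=1 | in ⊥ | out 3 | prev ⊥ | push {}
  [3] u=2 | in 3 | out 3 | prev ⊥ | push {0,1}
  [4] u=3 | in ⊥ | out 1 | ==
  [5] u=4 | in ⊤ | out ⊤ | prev ⊥ | push {}
  [6] u=5 | in ⊤ | out ⊤ | prev ⊥ | push {4}
  [7] u=0 | in ⊤ | out ⊤ | prev 3 | push {2,5}
  [8] u=1 | in ⊤ | out 3 | ==
  [9] u=4 | in ⊤ | out ⊤ | ==
  [10] u=2 | in ⊤ | out ⊤ | prev 3 | push {0,1,4}
  [11] u=5 | in ⊤ | out ⊤ | ==
  [12] u=0 | in ⊤ | out ⊤ | ==
  [13] u=1 | in ⊤ | out 3 | ==
  [14] u=4 | in ⊤ | out ⊤ | ==

Converged values:
  [0] ⊤
  [1] 3
  [2] ⊤
  [3] 1
  [4] ⊤
  [5] ⊤

no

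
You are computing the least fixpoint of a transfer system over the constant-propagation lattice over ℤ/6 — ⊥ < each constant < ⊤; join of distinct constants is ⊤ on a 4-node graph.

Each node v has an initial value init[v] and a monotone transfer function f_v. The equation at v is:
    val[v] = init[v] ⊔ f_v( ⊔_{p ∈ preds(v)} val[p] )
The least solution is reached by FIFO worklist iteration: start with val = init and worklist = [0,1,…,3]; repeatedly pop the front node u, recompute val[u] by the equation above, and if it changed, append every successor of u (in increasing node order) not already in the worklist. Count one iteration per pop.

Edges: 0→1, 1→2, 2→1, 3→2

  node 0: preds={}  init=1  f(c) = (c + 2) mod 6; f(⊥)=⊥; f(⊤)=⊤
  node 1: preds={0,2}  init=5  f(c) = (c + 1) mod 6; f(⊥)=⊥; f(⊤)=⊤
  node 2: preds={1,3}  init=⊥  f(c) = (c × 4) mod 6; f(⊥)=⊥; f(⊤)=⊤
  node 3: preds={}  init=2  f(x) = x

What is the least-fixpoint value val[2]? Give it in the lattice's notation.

Trace (5 dequeues):
  [1] u=0 | in ⊥ | out 1 | ==
  [2] u=1 | in 1 | out ⊤ | prev 5 | push {}
  [3] u=2 | in ⊤ | out ⊤ | prev ⊥ | push {1}
  [4] u=3 | in ⊥ | out 2 | ==
  [5] u=1 | in ⊤ | out ⊤ | ==

Converged values:
  [0] 1
  [1] ⊤
  [2] ⊤
  [3] 2

⊤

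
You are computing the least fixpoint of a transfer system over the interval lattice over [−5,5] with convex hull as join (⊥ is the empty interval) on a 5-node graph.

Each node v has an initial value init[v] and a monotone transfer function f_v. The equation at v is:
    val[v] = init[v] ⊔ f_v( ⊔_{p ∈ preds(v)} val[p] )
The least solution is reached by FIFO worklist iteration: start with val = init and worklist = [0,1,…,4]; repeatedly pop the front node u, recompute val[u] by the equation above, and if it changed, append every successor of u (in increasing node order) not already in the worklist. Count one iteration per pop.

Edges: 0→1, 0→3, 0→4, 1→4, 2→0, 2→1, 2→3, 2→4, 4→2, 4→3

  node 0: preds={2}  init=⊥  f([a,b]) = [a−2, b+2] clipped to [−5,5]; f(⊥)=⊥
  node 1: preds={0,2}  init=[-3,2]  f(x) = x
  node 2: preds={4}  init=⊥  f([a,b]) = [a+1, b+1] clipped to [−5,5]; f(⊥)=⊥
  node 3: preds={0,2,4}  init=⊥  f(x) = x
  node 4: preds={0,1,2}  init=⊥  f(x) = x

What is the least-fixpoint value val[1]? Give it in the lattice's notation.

[-5,5]

Trace (21 dequeues):
  [1] u=0 | in ⊥ | out ⊥ | ==
  [2] u=1 | in ⊥ | out [-3,2] | ==
  [3] u=2 | in ⊥ | out ⊥ | ==
  [4] u=3 | in ⊥ | out ⊥ | ==
  [5] u=4 | in [-3,2] | out [-3,2] | prev ⊥ | push {2,3}
  [6] u=2 | in [-3,2] | out [-2,3] | prev ⊥ | push {0,1,4}
  [7] u=3 | in [-3,3] | out [-3,3] | prev ⊥ | push {}
  [8] u=0 | in [-2,3] | out [-4,5] | prev ⊥ | push {3}
  [9] u=1 | in [-4,5] | out [-4,5] | prev [-3,2] | push {}
  [10] u=4 | in [-4,5] | out [-4,5] | prev [-3,2] | push {2}
  [11] u=3 | in [-4,5] | out [-4,5] | prev [-3,3] | push {}
  [12] u=2 | in [-4,5] | out [-3,5] | prev [-2,3] | push {0,1,3,4}
  [13] u=0 | in [-3,5] | out [-5,5] | prev [-4,5] | push {}
  [14] u=1 | in [-5,5] | out [-5,5] | prev [-4,5] | push {}
  [15] u=3 | in [-5,5] | out [-5,5] | prev [-4,5] | push {}
  [16] u=4 | in [-5,5] | out [-5,5] | prev [-4,5] | push {2,3}
  [17] u=2 | in [-5,5] | out [-4,5] | prev [-3,5] | push {0,1,4}
  [18] u=3 | in [-5,5] | out [-5,5] | ==
  [19] u=0 | in [-4,5] | out [-5,5] | ==
  [20] u=1 | in [-5,5] | out [-5,5] | ==
  [21] u=4 | in [-5,5] | out [-5,5] | ==

Converged values:
  [0] [-5,5]
  [1] [-5,5]
  [2] [-4,5]
  [3] [-5,5]
  [4] [-5,5]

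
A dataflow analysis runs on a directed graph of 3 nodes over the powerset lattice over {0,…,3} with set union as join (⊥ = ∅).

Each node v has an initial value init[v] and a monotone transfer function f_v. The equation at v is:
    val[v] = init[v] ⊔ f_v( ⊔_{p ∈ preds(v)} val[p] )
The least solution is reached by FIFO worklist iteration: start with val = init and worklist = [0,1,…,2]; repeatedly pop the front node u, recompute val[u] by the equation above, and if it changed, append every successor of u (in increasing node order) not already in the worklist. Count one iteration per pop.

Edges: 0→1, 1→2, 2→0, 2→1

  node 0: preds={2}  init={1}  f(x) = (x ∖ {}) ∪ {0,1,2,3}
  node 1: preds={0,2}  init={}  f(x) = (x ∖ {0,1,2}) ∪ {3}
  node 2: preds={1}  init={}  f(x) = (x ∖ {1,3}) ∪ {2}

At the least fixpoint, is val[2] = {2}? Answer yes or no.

yes

Worklist (5 pops):
  #1 pop 0: in={} → {0,1,2,3} (was {1}); enqueue []
  #2 pop 1: in={0,1,2,3} → {3} (was {}); enqueue []
  #3 pop 2: in={3} → {2} (was {}); enqueue [0,1]
  #4 pop 0: in={2} → {0,1,2,3} (no change)
  #5 pop 1: in={0,1,2,3} → {3} (no change)

Fixpoint:
  val[0] = {0,1,2,3}
  val[1] = {3}
  val[2] = {2}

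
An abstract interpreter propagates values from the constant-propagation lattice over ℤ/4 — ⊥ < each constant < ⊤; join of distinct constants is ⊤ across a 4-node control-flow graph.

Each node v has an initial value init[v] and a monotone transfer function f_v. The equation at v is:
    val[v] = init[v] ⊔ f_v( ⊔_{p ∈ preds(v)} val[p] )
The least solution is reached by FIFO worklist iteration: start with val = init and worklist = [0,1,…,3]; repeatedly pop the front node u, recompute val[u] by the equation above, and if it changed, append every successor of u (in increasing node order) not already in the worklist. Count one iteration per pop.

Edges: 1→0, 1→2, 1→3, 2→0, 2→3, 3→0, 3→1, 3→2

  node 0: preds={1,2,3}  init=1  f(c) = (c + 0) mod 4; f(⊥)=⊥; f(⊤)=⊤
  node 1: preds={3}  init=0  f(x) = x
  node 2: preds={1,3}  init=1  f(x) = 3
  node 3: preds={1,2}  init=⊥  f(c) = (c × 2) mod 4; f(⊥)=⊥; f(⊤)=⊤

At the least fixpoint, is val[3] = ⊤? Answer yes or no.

Trace (9 dequeues):
  [1] u=0 | in ⊤ | out ⊤ | prev 1 | push {}
  [2] u=1 | in ⊥ | out 0 | ==
  [3] u=2 | in 0 | out ⊤ | prev 1 | push {0}
  [4] u=3 | in ⊤ | out ⊤ | prev ⊥ | push {1,2}
  [5] u=0 | in ⊤ | out ⊤ | ==
  [6] u=1 | in ⊤ | out ⊤ | prev 0 | push {0,3}
  [7] u=2 | in ⊤ | out ⊤ | ==
  [8] u=0 | in ⊤ | out ⊤ | ==
  [9] u=3 | in ⊤ | out ⊤ | ==

Converged values:
  [0] ⊤
  [1] ⊤
  [2] ⊤
  [3] ⊤

yes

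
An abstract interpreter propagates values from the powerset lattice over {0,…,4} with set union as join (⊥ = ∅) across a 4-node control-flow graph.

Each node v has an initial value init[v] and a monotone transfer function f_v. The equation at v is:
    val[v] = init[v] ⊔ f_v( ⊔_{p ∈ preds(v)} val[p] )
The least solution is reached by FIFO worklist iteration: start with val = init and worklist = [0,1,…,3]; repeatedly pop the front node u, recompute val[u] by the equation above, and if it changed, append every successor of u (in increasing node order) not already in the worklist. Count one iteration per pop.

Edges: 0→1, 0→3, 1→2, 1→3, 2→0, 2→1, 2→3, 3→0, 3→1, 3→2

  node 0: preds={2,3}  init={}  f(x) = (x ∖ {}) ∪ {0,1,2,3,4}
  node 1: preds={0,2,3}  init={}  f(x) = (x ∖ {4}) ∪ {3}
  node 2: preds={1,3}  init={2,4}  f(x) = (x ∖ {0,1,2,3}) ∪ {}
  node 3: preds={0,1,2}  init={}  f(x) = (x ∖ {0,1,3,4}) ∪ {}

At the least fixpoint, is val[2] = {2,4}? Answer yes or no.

yes

Iteration log — 7 steps:
  step 1. node 0  ⊔preds={2,4}  new={0,1,2,3,4}  old={}  +wl: 
  step 2. node 1  ⊔preds={0,1,2,3,4}  new={0,1,2,3}  old={}  +wl: 
  step 3. node 2  ⊔preds={0,1,2,3}  new={2,4}  stable
  step 4. node 3  ⊔preds={0,1,2,3,4}  new={2}  old={}  +wl: 0,1,2
  step 5. node 0  ⊔preds={2,4}  new={0,1,2,3,4}  stable
  step 6. node 1  ⊔preds={0,1,2,3,4}  new={0,1,2,3}  stable
  step 7. node 2  ⊔preds={0,1,2,3}  new={2,4}  stable

Least fixpoint reached:
  node 0: {0,1,2,3,4}
  node 1: {0,1,2,3}
  node 2: {2,4}
  node 3: {2}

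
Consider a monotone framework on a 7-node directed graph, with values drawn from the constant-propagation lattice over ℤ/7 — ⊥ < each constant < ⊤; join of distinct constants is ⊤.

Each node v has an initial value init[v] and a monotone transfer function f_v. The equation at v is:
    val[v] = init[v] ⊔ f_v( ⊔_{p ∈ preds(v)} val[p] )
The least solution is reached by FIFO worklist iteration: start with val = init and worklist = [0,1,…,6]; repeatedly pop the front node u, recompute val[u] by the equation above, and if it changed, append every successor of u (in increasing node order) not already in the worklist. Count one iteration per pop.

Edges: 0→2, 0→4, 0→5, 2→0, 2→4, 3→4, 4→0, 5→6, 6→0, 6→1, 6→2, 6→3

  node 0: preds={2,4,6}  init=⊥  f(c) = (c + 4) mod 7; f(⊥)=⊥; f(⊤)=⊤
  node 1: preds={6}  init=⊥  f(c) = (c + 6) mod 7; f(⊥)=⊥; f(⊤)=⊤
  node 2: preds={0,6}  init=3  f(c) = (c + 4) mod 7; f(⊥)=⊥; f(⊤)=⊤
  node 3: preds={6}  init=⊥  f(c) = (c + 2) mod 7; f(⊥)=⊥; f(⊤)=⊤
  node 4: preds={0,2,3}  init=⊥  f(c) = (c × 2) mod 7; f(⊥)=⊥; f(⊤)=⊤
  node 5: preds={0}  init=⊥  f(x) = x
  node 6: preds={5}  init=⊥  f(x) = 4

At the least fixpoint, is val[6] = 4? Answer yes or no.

yes

Worklist (14 pops):
  #1 pop 0: in=3 → 0 (was ⊥); enqueue []
  #2 pop 1: in=⊥ → ⊥ (no change)
  #3 pop 2: in=0 → ⊤ (was 3); enqueue [0]
  #4 pop 3: in=⊥ → ⊥ (no change)
  #5 pop 4: in=⊤ → ⊤ (was ⊥); enqueue []
  #6 pop 5: in=0 → 0 (was ⊥); enqueue []
  #7 pop 6: in=0 → 4 (was ⊥); enqueue [1,2,3]
  #8 pop 0: in=⊤ → ⊤ (was 0); enqueue [4,5]
  #9 pop 1: in=4 → 3 (was ⊥); enqueue []
  #10 pop 2: in=⊤ → ⊤ (no change)
  #11 pop 3: in=4 → 6 (was ⊥); enqueue []
  #12 pop 4: in=⊤ → ⊤ (no change)
  #13 pop 5: in=⊤ → ⊤ (was 0); enqueue [6]
  #14 pop 6: in=⊤ → 4 (no change)

Fixpoint:
  val[0] = ⊤
  val[1] = 3
  val[2] = ⊤
  val[3] = 6
  val[4] = ⊤
  val[5] = ⊤
  val[6] = 4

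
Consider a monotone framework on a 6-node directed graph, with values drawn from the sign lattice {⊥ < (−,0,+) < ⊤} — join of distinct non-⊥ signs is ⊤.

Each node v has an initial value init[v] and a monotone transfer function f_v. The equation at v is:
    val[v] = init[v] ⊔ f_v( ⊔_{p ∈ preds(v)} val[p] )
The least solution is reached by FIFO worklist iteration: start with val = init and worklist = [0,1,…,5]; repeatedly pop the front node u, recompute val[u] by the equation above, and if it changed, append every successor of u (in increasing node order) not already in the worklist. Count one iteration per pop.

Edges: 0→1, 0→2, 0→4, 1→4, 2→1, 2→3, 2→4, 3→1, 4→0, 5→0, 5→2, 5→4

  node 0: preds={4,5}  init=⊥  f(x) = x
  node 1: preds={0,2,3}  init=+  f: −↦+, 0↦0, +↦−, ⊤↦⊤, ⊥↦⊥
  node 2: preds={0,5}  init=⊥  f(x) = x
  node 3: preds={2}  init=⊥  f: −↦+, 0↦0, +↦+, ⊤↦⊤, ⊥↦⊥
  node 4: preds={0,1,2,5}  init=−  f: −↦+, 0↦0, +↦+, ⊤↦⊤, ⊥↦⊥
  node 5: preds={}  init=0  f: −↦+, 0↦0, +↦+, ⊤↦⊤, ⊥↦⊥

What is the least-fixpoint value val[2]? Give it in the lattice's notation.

⊤

Worklist (8 pops):
  #1 pop 0: in=⊤ → ⊤ (was ⊥); enqueue []
  #2 pop 1: in=⊤ → ⊤ (was +); enqueue []
  #3 pop 2: in=⊤ → ⊤ (was ⊥); enqueue [1]
  #4 pop 3: in=⊤ → ⊤ (was ⊥); enqueue []
  #5 pop 4: in=⊤ → ⊤ (was −); enqueue [0]
  #6 pop 5: in=⊥ → 0 (no change)
  #7 pop 1: in=⊤ → ⊤ (no change)
  #8 pop 0: in=⊤ → ⊤ (no change)

Fixpoint:
  val[0] = ⊤
  val[1] = ⊤
  val[2] = ⊤
  val[3] = ⊤
  val[4] = ⊤
  val[5] = 0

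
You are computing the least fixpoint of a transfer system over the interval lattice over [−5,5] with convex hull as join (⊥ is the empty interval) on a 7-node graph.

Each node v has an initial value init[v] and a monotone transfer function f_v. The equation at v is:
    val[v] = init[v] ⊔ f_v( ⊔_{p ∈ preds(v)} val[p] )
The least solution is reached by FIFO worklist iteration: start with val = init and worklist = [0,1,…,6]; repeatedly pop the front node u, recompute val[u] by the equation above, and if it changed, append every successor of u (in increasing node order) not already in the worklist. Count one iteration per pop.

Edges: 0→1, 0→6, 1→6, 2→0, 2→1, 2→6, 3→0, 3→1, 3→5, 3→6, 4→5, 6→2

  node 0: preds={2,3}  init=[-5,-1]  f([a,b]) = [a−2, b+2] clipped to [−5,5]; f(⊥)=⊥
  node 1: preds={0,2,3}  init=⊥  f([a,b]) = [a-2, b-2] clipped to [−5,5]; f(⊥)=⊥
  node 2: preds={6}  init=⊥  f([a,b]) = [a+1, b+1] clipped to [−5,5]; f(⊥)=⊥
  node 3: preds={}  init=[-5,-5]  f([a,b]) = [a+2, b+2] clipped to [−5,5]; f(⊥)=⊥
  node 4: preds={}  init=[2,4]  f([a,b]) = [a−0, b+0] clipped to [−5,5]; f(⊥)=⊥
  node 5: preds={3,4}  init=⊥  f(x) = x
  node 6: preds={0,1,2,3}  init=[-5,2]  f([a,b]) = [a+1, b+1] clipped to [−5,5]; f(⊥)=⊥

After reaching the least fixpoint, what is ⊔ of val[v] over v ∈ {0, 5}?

[-5,5]

Trace (14 dequeues):
  [1] u=0 | in [-5,-5] | out [-5,-1] | ==
  [2] u=1 | in [-5,-1] | out [-5,-3] | prev ⊥ | push {}
  [3] u=2 | in [-5,2] | out [-4,3] | prev ⊥ | push {0,1}
  [4] u=3 | in ⊥ | out [-5,-5] | ==
  [5] u=4 | in ⊥ | out [2,4] | ==
  [6] u=5 | in [-5,4] | out [-5,4] | prev ⊥ | push {}
  [7] u=6 | in [-5,3] | out [-5,4] | prev [-5,2] | push {2}
  [8] u=0 | in [-5,3] | out [-5,5] | prev [-5,-1] | push {6}
  [9] u=1 | in [-5,5] | out [-5,3] | prev [-5,-3] | push {}
  [10] u=2 | in [-5,4] | out [-4,5] | prev [-4,3] | push {0,1}
  [11] u=6 | in [-5,5] | out [-5,5] | prev [-5,4] | push {2}
  [12] u=0 | in [-5,5] | out [-5,5] | ==
  [13] u=1 | in [-5,5] | out [-5,3] | ==
  [14] u=2 | in [-5,5] | out [-4,5] | ==

Converged values:
  [0] [-5,5]
  [1] [-5,3]
  [2] [-4,5]
  [3] [-5,-5]
  [4] [2,4]
  [5] [-5,4]
  [6] [-5,5]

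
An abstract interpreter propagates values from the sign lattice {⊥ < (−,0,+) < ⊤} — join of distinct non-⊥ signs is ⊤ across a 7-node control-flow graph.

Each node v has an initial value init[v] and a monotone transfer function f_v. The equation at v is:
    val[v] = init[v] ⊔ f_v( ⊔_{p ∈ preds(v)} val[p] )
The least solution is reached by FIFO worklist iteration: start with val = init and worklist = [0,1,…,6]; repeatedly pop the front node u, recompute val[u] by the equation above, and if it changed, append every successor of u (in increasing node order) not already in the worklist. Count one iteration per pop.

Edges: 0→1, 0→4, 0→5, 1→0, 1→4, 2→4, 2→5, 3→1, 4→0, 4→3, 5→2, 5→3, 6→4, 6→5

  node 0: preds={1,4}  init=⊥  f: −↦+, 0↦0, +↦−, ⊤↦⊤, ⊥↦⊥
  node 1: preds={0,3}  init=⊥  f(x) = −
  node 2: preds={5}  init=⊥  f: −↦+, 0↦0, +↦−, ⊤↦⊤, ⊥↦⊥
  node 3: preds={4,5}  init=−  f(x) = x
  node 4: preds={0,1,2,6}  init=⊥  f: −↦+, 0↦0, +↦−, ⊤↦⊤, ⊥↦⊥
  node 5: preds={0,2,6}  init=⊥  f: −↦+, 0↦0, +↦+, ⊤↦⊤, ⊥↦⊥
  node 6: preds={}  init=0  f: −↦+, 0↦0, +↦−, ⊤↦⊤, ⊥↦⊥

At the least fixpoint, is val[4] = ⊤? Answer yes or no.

yes

Worklist (17 pops):
  #1 pop 0: in=⊥ → ⊥ (no change)
  #2 pop 1: in=− → − (was ⊥); enqueue [0]
  #3 pop 2: in=⊥ → ⊥ (no change)
  #4 pop 3: in=⊥ → − (no change)
  #5 pop 4: in=⊤ → ⊤ (was ⊥); enqueue [3]
  #6 pop 5: in=0 → 0 (was ⊥); enqueue [2]
  #7 pop 6: in=⊥ → 0 (no change)
  #8 pop 0: in=⊤ → ⊤ (was ⊥); enqueue [1,4,5]
  #9 pop 3: in=⊤ → ⊤ (was −); enqueue []
  #10 pop 2: in=0 → 0 (was ⊥); enqueue []
  #11 pop 1: in=⊤ → − (no change)
  #12 pop 4: in=⊤ → ⊤ (no change)
  #13 pop 5: in=⊤ → ⊤ (was 0); enqueue [2,3]
  #14 pop 2: in=⊤ → ⊤ (was 0); enqueue [4,5]
  #15 pop 3: in=⊤ → ⊤ (no change)
  #16 pop 4: in=⊤ → ⊤ (no change)
  #17 pop 5: in=⊤ → ⊤ (no change)

Fixpoint:
  val[0] = ⊤
  val[1] = −
  val[2] = ⊤
  val[3] = ⊤
  val[4] = ⊤
  val[5] = ⊤
  val[6] = 0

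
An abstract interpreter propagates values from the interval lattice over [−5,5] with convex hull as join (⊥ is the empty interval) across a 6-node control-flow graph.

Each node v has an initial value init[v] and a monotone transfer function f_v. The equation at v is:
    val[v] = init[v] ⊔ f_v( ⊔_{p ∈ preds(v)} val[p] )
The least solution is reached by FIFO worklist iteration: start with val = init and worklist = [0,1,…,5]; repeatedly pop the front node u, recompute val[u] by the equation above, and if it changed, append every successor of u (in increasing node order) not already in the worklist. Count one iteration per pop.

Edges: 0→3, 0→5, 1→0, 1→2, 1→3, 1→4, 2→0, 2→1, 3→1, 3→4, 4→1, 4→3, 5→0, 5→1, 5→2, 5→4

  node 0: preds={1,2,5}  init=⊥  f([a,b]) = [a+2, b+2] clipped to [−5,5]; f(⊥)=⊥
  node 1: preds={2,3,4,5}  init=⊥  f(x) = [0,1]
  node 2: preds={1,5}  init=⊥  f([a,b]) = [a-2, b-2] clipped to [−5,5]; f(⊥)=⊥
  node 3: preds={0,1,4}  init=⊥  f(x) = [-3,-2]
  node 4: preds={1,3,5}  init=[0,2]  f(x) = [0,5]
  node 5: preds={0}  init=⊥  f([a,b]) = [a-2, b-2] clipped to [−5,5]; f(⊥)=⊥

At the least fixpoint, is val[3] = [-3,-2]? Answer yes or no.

yes

Worklist (30 pops):
  #1 pop 0: in=⊥ → ⊥ (no change)
  #2 pop 1: in=[0,2] → [0,1] (was ⊥); enqueue [0]
  #3 pop 2: in=[0,1] → [-2,-1] (was ⊥); enqueue [1]
  #4 pop 3: in=[0,2] → [-3,-2] (was ⊥); enqueue []
  #5 pop 4: in=[-3,1] → [0,5] (was [0,2]); enqueue [3]
  #6 pop 5: in=⊥ → ⊥ (no change)
  #7 pop 0: in=[-2,1] → [0,3] (was ⊥); enqueue [5]
  #8 pop 1: in=[-3,5] → [0,1] (no change)
  #9 pop 3: in=[0,5] → [-3,-2] (no change)
  #10 pop 5: in=[0,3] → [-2,1] (was ⊥); enqueue [0,1,2,4]
  #11 pop 0: in=[-2,1] → [0,3] (no change)
  #12 pop 1: in=[-3,5] → [0,1] (no change)
  #13 pop 2: in=[-2,1] → [-4,-1] (was [-2,-1]); enqueue [0,1]
  #14 pop 4: in=[-3,1] → [0,5] (no change)
  #15 pop 0: in=[-4,1] → [-2,3] (was [0,3]); enqueue [3,5]
  #16 pop 1: in=[-4,5] → [0,1] (no change)
  #17 pop 3: in=[-2,5] → [-3,-2] (no change)
  #18 pop 5: in=[-2,3] → [-4,1] (was [-2,1]); enqueue [0,1,2,4]
  #19 pop 0: in=[-4,1] → [-2,3] (no change)
  #20 pop 1: in=[-4,5] → [0,1] (no change)
  #21 pop 2: in=[-4,1] → [-5,-1] (was [-4,-1]); enqueue [0,1]
  #22 pop 4: in=[-4,1] → [0,5] (no change)
  #23 pop 0: in=[-5,1] → [-3,3] (was [-2,3]); enqueue [3,5]
  #24 pop 1: in=[-5,5] → [0,1] (no change)
  #25 pop 3: in=[-3,5] → [-3,-2] (no change)
  #26 pop 5: in=[-3,3] → [-5,1] (was [-4,1]); enqueue [0,1,2,4]
  #27 pop 0: in=[-5,1] → [-3,3] (no change)
  #28 pop 1: in=[-5,5] → [0,1] (no change)
  #29 pop 2: in=[-5,1] → [-5,-1] (no change)
  #30 pop 4: in=[-5,1] → [0,5] (no change)

Fixpoint:
  val[0] = [-3,3]
  val[1] = [0,1]
  val[2] = [-5,-1]
  val[3] = [-3,-2]
  val[4] = [0,5]
  val[5] = [-5,1]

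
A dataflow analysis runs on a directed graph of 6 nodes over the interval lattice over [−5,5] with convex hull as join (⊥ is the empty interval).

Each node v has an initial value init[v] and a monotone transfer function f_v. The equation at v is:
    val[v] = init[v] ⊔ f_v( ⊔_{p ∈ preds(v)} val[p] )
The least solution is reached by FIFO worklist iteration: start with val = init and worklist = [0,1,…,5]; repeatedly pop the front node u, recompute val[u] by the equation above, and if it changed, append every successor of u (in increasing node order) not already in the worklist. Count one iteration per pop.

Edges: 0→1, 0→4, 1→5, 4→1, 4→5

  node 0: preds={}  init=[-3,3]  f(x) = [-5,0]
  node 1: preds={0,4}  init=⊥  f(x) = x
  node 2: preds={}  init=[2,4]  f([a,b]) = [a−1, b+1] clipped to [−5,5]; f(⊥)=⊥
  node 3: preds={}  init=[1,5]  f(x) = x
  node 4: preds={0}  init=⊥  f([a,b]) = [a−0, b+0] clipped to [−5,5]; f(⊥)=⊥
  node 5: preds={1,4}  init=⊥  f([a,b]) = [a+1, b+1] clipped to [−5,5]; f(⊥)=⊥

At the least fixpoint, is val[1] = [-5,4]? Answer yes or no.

no

Worklist (7 pops):
  #1 pop 0: in=⊥ → [-5,3] (was [-3,3]); enqueue []
  #2 pop 1: in=[-5,3] → [-5,3] (was ⊥); enqueue []
  #3 pop 2: in=⊥ → [2,4] (no change)
  #4 pop 3: in=⊥ → [1,5] (no change)
  #5 pop 4: in=[-5,3] → [-5,3] (was ⊥); enqueue [1]
  #6 pop 5: in=[-5,3] → [-4,4] (was ⊥); enqueue []
  #7 pop 1: in=[-5,3] → [-5,3] (no change)

Fixpoint:
  val[0] = [-5,3]
  val[1] = [-5,3]
  val[2] = [2,4]
  val[3] = [1,5]
  val[4] = [-5,3]
  val[5] = [-4,4]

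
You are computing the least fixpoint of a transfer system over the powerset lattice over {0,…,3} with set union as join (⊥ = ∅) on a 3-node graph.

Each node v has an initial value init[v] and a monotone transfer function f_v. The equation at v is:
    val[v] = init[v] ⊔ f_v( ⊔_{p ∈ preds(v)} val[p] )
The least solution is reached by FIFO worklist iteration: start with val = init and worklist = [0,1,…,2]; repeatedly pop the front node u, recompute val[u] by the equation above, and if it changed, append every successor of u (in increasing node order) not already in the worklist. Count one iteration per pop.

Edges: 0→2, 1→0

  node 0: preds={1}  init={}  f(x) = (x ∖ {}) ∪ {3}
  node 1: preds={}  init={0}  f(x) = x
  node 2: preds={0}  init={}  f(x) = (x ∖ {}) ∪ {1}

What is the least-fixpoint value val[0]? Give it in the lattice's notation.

Iteration log — 3 steps:
  step 1. node 0  ⊔preds={0}  new={0,3}  old={}  +wl: 
  step 2. node 1  ⊔preds={}  new={0}  stable
  step 3. node 2  ⊔preds={0,3}  new={0,1,3}  old={}  +wl: 

Least fixpoint reached:
  node 0: {0,3}
  node 1: {0}
  node 2: {0,1,3}

{0,3}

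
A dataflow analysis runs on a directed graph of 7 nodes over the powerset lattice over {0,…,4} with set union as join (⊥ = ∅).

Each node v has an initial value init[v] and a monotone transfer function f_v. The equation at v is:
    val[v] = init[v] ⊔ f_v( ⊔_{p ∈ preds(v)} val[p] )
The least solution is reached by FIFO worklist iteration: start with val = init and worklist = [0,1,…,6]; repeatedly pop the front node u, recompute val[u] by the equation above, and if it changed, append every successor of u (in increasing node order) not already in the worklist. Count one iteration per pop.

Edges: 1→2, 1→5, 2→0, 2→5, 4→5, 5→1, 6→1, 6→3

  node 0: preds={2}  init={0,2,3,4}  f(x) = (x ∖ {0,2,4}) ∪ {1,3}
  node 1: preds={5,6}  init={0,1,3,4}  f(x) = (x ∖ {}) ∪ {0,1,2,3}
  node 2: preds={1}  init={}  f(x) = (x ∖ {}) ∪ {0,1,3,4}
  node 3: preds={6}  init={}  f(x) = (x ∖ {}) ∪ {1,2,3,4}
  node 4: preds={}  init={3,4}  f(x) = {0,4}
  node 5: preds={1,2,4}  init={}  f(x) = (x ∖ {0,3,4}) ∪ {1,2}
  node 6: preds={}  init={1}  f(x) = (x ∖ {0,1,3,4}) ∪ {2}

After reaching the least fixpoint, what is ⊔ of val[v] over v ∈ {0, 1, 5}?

Iteration log — 10 steps:
  step 1. node 0  ⊔preds={}  new={0,1,2,3,4}  old={0,2,3,4}  +wl: 
  step 2. node 1  ⊔preds={1}  new={0,1,2,3,4}  old={0,1,3,4}  +wl: 
  step 3. node 2  ⊔preds={0,1,2,3,4}  new={0,1,2,3,4}  old={}  +wl: 0
  step 4. node 3  ⊔preds={1}  new={1,2,3,4}  old={}  +wl: 
  step 5. node 4  ⊔preds={}  new={0,3,4}  old={3,4}  +wl: 
  step 6. node 5  ⊔preds={0,1,2,3,4}  new={1,2}  old={}  +wl: 1
  step 7. node 6  ⊔preds={}  new={1,2}  old={1}  +wl: 3
  step 8. node 0  ⊔preds={0,1,2,3,4}  new={0,1,2,3,4}  stable
  step 9. node 1  ⊔preds={1,2}  new={0,1,2,3,4}  stable
  step 10. node 3  ⊔preds={1,2}  new={1,2,3,4}  stable

Least fixpoint reached:
  node 0: {0,1,2,3,4}
  node 1: {0,1,2,3,4}
  node 2: {0,1,2,3,4}
  node 3: {1,2,3,4}
  node 4: {0,3,4}
  node 5: {1,2}
  node 6: {1,2}

{0,1,2,3,4}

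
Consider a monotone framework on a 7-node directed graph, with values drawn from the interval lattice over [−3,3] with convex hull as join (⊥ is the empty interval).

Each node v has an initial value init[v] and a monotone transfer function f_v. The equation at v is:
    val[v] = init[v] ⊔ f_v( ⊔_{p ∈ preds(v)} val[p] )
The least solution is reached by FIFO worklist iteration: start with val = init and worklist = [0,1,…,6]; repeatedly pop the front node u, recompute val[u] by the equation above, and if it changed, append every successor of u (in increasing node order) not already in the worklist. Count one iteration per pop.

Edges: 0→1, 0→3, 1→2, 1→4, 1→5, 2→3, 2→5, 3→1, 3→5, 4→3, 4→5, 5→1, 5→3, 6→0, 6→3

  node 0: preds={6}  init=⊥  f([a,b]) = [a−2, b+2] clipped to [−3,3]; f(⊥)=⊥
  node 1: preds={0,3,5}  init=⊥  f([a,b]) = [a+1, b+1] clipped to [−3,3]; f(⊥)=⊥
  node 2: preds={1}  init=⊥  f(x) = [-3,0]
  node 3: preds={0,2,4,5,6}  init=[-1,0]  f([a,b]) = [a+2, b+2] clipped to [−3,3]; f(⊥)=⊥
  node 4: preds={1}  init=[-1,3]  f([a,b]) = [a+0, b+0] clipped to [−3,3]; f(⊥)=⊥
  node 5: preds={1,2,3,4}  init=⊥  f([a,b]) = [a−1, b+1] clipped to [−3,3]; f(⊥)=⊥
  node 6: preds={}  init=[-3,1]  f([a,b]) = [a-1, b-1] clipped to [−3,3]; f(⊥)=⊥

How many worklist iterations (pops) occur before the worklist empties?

Worklist (9 pops):
  #1 pop 0: in=[-3,1] → [-3,3] (was ⊥); enqueue []
  #2 pop 1: in=[-3,3] → [-2,3] (was ⊥); enqueue []
  #3 pop 2: in=[-2,3] → [-3,0] (was ⊥); enqueue []
  #4 pop 3: in=[-3,3] → [-1,3] (was [-1,0]); enqueue [1]
  #5 pop 4: in=[-2,3] → [-2,3] (was [-1,3]); enqueue [3]
  #6 pop 5: in=[-3,3] → [-3,3] (was ⊥); enqueue []
  #7 pop 6: in=⊥ → [-3,1] (no change)
  #8 pop 1: in=[-3,3] → [-2,3] (no change)
  #9 pop 3: in=[-3,3] → [-1,3] (no change)

Fixpoint:
  val[0] = [-3,3]
  val[1] = [-2,3]
  val[2] = [-3,0]
  val[3] = [-1,3]
  val[4] = [-2,3]
  val[5] = [-3,3]
  val[6] = [-3,1]

9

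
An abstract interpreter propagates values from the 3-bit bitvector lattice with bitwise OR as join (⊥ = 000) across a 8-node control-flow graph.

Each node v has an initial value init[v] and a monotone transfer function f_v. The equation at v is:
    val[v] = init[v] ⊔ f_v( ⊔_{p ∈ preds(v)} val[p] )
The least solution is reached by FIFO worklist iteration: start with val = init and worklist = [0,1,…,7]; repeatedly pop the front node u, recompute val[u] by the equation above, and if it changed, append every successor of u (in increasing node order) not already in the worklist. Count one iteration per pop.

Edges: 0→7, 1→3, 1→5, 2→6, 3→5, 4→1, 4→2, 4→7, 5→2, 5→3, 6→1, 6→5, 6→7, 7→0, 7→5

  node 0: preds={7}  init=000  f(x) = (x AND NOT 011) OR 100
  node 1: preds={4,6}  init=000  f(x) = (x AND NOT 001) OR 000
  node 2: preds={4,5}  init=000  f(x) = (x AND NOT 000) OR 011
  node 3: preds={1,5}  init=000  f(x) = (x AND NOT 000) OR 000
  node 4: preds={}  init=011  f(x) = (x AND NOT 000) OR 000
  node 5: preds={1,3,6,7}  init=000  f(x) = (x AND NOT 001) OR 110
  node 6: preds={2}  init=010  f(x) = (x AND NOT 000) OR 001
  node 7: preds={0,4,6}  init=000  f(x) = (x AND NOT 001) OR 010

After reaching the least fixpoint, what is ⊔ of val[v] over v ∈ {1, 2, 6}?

Trace (18 dequeues):
  [1] u=0 | in 000 | out 100 | prev 000 | push {}
  [2] u=1 | in 011 | out 010 | prev 000 | push {}
  [3] u=2 | in 011 | out 011 | prev 000 | push {}
  [4] u=3 | in 010 | out 010 | prev 000 | push {}
  [5] u=4 | in 000 | out 011 | ==
  [6] u=5 | in 010 | out 110 | prev 000 | push {2,3}
  [7] u=6 | in 011 | out 011 | prev 010 | push {1,5}
  [8] u=7 | in 111 | out 110 | prev 000 | push {0}
  [9] u=2 | in 111 | out 111 | prev 011 | push {6}
  [10] u=3 | in 110 | out 110 | prev 010 | push {}
  [11] u=1 | in 011 | out 010 | ==
  [12] u=5 | in 111 | out 110 | ==
  [13] u=0 | in 110 | out 100 | ==
  [14] u=6 | in 111 | out 111 | prev 011 | push {1,5,7}
  [15] u=1 | in 111 | out 110 | prev 010 | push {3}
  [16] u=5 | in 111 | out 110 | ==
  [17] u=7 | in 111 | out 110 | ==
  [18] u=3 | in 110 | out 110 | ==

Converged values:
  [0] 100
  [1] 110
  [2] 111
  [3] 110
  [4] 011
  [5] 110
  [6] 111
  [7] 110

111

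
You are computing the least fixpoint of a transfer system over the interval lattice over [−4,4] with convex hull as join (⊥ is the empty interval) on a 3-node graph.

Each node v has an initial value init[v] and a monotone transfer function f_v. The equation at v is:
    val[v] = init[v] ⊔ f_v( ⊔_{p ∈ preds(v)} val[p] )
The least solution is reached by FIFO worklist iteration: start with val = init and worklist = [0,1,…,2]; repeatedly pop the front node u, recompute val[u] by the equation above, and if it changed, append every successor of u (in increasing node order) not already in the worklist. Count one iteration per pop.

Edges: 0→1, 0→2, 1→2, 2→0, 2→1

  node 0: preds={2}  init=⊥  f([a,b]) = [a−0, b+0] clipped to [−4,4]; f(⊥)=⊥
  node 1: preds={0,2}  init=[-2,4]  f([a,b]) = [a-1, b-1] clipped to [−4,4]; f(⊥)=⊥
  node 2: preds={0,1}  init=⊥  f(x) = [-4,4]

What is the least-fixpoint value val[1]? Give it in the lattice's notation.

Worklist (6 pops):
  #1 pop 0: in=⊥ → ⊥ (no change)
  #2 pop 1: in=⊥ → [-2,4] (no change)
  #3 pop 2: in=[-2,4] → [-4,4] (was ⊥); enqueue [0,1]
  #4 pop 0: in=[-4,4] → [-4,4] (was ⊥); enqueue [2]
  #5 pop 1: in=[-4,4] → [-4,4] (was [-2,4]); enqueue []
  #6 pop 2: in=[-4,4] → [-4,4] (no change)

Fixpoint:
  val[0] = [-4,4]
  val[1] = [-4,4]
  val[2] = [-4,4]

[-4,4]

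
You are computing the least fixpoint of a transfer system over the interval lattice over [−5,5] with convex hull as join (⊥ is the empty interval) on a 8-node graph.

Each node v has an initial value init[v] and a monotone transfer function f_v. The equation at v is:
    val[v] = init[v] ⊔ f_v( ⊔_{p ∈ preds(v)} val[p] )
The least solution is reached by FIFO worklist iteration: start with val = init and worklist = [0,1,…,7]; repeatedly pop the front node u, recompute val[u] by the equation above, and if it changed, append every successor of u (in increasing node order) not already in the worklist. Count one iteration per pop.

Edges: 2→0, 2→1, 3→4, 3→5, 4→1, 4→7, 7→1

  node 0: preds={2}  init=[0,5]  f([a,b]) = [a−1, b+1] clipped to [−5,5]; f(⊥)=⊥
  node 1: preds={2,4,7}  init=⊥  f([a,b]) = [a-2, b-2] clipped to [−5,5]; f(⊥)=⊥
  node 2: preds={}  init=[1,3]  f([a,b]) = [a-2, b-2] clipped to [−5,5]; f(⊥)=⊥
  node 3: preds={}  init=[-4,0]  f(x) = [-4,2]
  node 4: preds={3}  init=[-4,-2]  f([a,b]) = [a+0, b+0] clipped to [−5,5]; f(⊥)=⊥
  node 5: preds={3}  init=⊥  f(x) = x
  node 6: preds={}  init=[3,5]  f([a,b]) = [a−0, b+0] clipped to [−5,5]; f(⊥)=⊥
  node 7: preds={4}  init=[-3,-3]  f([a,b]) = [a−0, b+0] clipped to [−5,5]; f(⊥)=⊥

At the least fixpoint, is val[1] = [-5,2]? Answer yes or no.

Worklist (9 pops):
  #1 pop 0: in=[1,3] → [0,5] (no change)
  #2 pop 1: in=[-4,3] → [-5,1] (was ⊥); enqueue []
  #3 pop 2: in=⊥ → [1,3] (no change)
  #4 pop 3: in=⊥ → [-4,2] (was [-4,0]); enqueue []
  #5 pop 4: in=[-4,2] → [-4,2] (was [-4,-2]); enqueue [1]
  #6 pop 5: in=[-4,2] → [-4,2] (was ⊥); enqueue []
  #7 pop 6: in=⊥ → [3,5] (no change)
  #8 pop 7: in=[-4,2] → [-4,2] (was [-3,-3]); enqueue []
  #9 pop 1: in=[-4,3] → [-5,1] (no change)

Fixpoint:
  val[0] = [0,5]
  val[1] = [-5,1]
  val[2] = [1,3]
  val[3] = [-4,2]
  val[4] = [-4,2]
  val[5] = [-4,2]
  val[6] = [3,5]
  val[7] = [-4,2]

no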